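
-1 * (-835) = 835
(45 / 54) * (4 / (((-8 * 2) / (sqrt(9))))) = -5 / 8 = -0.62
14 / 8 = 7 / 4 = 1.75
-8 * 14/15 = -7.47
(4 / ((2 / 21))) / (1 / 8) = 336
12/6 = 2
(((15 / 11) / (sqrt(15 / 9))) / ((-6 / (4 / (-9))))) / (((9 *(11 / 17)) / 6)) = 68 *sqrt(15) / 3267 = 0.08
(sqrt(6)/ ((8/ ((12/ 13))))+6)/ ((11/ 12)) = 18*sqrt(6)/ 143+72/ 11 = 6.85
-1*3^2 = -9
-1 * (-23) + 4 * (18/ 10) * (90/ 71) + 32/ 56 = 16251/ 497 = 32.70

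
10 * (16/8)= 20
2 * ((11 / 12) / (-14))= -11 / 84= -0.13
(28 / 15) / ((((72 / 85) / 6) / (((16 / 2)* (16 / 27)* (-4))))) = -60928 / 243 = -250.73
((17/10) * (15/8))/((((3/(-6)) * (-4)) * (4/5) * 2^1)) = 255/256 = 1.00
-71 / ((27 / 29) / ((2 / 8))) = -19.06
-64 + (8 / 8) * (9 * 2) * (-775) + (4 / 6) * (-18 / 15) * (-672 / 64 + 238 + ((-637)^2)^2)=-658593996424 / 5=-131718799284.80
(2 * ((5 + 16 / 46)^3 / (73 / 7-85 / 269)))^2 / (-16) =-12278104027645778721 / 214709929372608784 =-57.18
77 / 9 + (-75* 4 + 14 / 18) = -872 / 3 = -290.67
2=2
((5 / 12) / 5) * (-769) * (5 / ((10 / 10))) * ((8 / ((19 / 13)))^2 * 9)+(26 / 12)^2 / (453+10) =-519885526511 / 6017148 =-86400.65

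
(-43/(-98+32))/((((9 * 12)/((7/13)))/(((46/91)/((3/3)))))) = 989/602316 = 0.00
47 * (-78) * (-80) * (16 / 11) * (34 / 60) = 2659072 / 11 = 241733.82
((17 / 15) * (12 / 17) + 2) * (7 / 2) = 49 / 5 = 9.80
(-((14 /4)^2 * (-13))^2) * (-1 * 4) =405769 /4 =101442.25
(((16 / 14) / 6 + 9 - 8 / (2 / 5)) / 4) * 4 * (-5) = 1135 / 21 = 54.05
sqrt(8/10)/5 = 2*sqrt(5)/25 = 0.18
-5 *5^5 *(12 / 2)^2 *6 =-3375000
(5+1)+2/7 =44/7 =6.29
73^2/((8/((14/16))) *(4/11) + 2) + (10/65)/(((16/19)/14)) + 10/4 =10722573/10660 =1005.87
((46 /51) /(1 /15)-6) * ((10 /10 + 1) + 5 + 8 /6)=62.75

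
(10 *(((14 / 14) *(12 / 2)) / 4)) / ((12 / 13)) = 65 / 4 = 16.25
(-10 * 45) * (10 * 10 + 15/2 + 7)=-51525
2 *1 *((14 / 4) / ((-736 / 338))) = -1183 / 368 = -3.21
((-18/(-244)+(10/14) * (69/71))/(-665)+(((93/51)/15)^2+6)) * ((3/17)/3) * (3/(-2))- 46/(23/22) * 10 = -2618074362565927/5943002097900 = -440.53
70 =70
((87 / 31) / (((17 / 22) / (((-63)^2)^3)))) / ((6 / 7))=139614980432697 / 527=264924061542.12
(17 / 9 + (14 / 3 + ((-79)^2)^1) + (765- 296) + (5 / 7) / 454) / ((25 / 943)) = 181156869881 / 715050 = 253348.53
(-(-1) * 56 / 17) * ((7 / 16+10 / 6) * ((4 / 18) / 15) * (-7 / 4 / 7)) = -707 / 27540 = -0.03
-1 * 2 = -2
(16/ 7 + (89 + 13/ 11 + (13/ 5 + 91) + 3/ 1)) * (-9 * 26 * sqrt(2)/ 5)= -17033094 * sqrt(2)/ 1925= -12513.47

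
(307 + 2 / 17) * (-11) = -57431 / 17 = -3378.29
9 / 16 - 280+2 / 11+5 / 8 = -49039 / 176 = -278.63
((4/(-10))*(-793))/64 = 793/160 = 4.96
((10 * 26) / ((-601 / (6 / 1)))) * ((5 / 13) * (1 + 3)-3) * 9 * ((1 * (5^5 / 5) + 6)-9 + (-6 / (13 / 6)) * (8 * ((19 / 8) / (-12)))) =167094360 / 7813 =21386.71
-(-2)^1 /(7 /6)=12 /7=1.71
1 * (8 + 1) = 9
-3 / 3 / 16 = -1 / 16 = -0.06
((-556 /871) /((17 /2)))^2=1236544 /219247249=0.01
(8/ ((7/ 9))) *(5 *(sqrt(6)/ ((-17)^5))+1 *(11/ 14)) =396/ 49 - 360 *sqrt(6)/ 9938999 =8.08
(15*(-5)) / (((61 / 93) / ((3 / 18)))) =-2325 / 122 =-19.06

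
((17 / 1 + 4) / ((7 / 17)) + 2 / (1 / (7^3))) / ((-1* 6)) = -122.83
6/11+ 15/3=61/11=5.55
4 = 4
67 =67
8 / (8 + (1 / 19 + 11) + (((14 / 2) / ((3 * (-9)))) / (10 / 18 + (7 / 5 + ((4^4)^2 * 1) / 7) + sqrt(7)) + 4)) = 5213458835238488784 / 15022975180055088901 - 668644200 * sqrt(7) / 15022975180055088901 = 0.35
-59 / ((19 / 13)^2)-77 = -37768 / 361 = -104.62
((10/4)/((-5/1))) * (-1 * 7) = 7/2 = 3.50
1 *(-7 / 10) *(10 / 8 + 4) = -147 / 40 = -3.68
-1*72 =-72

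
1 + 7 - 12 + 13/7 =-15/7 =-2.14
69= 69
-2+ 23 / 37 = -51 / 37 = -1.38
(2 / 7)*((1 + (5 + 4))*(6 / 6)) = 20 / 7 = 2.86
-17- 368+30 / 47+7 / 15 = -270646 / 705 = -383.90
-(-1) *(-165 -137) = -302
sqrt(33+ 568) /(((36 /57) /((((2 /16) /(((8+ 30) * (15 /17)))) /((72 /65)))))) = 221 * sqrt(601) /41472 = 0.13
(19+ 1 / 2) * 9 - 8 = 335 / 2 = 167.50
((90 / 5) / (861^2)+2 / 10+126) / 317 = 51974849 / 130554865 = 0.40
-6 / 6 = -1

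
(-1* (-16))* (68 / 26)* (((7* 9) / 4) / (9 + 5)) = 612 / 13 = 47.08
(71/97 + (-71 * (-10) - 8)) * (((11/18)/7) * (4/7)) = 1499630/42777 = 35.06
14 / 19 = 0.74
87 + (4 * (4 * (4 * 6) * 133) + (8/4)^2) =51163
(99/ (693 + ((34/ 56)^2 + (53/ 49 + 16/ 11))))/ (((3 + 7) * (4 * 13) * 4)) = 53361/ 780192790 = 0.00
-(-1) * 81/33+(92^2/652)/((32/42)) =19.49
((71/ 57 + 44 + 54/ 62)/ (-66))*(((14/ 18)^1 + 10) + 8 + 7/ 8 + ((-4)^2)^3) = -137199401/ 47709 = -2875.76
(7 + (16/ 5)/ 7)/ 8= 261/ 280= 0.93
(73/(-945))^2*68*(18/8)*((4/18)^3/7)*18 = 1449488/56260575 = 0.03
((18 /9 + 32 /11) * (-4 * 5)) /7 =-1080 /77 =-14.03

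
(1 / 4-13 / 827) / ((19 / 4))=775 / 15713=0.05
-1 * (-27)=27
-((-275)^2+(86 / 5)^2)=-1898021 / 25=-75920.84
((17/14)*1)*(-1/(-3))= 17/42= 0.40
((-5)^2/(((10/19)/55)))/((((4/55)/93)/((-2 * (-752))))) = 5024464500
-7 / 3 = -2.33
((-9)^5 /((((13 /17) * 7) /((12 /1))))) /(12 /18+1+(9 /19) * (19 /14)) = -72275976 /1261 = -57316.40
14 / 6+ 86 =265 / 3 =88.33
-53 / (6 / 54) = -477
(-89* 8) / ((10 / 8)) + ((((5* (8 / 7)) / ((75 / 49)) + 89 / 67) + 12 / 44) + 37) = -5828921 / 11055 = -527.27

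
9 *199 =1791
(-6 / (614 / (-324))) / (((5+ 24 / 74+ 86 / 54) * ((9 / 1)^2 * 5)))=5994 / 5303425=0.00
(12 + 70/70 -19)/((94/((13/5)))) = -39/235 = -0.17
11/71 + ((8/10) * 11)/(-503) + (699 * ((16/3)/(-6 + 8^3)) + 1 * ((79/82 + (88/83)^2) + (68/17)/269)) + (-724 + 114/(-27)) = -718.61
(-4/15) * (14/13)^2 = -784/2535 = -0.31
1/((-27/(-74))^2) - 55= -47.49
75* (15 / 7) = 1125 / 7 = 160.71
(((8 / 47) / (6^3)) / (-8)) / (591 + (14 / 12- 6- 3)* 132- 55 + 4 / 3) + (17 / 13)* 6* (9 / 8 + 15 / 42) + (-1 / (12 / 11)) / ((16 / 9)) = 20397113239 / 1835346240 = 11.11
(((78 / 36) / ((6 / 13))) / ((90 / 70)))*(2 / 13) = 91 / 162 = 0.56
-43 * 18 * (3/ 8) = -1161/ 4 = -290.25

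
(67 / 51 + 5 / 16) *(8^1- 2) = 1327 / 136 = 9.76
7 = 7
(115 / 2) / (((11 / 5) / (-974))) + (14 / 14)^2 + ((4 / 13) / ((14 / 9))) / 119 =-3032271408 / 119119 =-25455.82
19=19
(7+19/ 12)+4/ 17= 1799/ 204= 8.82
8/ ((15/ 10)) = 16/ 3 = 5.33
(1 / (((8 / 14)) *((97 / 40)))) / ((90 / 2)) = 14 / 873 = 0.02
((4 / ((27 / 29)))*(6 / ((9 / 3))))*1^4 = 232 / 27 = 8.59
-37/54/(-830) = 37/44820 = 0.00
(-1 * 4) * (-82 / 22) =164 / 11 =14.91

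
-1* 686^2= -470596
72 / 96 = 3 / 4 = 0.75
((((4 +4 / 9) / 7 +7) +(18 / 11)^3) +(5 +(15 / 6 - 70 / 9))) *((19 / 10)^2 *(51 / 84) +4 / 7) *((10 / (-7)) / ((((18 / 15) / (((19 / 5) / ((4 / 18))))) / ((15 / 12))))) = -96466749669 / 116872448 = -825.40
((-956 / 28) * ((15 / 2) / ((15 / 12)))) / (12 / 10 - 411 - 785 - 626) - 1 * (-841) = 26801209 / 31864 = 841.11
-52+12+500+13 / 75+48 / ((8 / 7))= 37663 / 75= 502.17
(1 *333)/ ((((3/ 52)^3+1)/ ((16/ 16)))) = 46822464/ 140635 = 332.94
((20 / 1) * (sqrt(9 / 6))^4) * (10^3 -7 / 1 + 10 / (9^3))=3619535 / 81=44685.62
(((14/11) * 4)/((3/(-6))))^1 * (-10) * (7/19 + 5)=114240/209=546.60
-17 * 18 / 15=-102 / 5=-20.40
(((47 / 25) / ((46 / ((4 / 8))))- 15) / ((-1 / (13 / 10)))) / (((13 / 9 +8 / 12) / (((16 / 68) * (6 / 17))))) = 12093003 / 15786625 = 0.77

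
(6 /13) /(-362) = -3 /2353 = -0.00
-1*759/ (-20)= 759/ 20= 37.95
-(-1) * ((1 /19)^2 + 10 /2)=1806 /361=5.00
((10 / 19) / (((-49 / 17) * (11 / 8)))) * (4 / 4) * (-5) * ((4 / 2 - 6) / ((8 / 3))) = -10200 / 10241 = -1.00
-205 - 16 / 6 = -623 / 3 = -207.67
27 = 27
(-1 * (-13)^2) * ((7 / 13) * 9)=-819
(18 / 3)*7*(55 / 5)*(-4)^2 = 7392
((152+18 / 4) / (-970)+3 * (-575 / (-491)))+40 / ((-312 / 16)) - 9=-286024877 / 37149060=-7.70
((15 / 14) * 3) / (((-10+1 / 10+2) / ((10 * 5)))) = -11250 / 553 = -20.34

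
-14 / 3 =-4.67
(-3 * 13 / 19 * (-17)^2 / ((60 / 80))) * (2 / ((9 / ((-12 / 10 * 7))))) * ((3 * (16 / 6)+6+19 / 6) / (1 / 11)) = 238374136 / 855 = 278800.16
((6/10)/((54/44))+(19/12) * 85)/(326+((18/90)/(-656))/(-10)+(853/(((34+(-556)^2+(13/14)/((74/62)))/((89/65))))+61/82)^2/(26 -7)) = 134636544737913047338875017080/324977839983261209100800586339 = 0.41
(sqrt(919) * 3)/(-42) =-sqrt(919)/14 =-2.17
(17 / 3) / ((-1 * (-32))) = 17 / 96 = 0.18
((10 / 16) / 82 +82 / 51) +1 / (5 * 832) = 1.62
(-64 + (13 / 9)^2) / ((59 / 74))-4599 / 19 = -492029 / 1539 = -319.71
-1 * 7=-7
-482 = -482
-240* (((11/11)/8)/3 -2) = 470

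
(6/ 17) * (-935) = -330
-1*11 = -11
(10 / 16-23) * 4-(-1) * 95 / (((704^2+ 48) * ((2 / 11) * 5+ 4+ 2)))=-89.50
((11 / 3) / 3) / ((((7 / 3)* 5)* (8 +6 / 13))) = 13 / 1050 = 0.01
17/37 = 0.46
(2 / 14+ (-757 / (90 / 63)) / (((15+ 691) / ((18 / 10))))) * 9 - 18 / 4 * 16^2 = -287346033 / 247100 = -1162.87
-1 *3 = -3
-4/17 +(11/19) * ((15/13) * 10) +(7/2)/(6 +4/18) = 470783/67184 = 7.01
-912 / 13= -70.15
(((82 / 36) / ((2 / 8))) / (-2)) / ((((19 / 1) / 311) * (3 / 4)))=-51004 / 513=-99.42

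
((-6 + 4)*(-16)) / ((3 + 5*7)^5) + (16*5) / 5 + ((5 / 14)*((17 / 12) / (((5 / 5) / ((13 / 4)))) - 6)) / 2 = 52416541075 / 3327877056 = 15.75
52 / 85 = 0.61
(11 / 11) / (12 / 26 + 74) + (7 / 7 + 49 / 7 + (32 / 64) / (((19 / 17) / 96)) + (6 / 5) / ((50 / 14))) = 117931339 / 2299000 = 51.30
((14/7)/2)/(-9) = -1/9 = -0.11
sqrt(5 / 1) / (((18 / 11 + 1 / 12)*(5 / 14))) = 3.64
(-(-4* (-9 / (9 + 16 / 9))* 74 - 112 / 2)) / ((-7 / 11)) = 203984 / 679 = 300.42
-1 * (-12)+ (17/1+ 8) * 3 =87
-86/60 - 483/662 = -2.16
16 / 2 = 8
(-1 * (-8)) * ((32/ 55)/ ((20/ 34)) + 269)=593976/ 275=2159.91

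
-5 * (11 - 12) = 5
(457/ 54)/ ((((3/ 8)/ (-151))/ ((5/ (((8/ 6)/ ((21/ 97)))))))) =-2415245/ 873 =-2766.60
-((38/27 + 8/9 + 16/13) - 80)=26842/351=76.47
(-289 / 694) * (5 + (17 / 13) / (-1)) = -6936 / 4511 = -1.54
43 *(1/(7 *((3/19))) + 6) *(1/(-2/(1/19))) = -6235/798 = -7.81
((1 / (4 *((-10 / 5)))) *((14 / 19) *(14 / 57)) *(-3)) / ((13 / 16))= 392 / 4693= 0.08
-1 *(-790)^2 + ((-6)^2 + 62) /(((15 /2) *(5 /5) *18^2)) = -758281451 /1215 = -624099.96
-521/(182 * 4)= -521/728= -0.72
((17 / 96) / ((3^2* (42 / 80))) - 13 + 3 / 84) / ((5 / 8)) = -58636 / 2835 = -20.68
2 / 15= 0.13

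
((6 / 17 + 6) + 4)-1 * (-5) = 261 / 17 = 15.35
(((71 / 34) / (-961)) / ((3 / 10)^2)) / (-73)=3550 / 10733409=0.00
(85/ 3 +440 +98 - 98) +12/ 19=26731/ 57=468.96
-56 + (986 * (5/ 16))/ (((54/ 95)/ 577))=135094783/ 432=312719.41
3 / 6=1 / 2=0.50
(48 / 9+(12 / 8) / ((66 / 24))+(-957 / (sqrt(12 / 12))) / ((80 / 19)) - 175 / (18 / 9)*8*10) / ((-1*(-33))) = -218.83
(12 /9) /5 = 4 /15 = 0.27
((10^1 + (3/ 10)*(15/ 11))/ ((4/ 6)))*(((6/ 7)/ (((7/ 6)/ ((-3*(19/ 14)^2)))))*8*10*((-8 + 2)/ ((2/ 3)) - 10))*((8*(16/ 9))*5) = 180945907200/ 26411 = 6851156.99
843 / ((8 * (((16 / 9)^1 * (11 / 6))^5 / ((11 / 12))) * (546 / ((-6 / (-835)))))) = 4032042867 / 1166537009397760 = 0.00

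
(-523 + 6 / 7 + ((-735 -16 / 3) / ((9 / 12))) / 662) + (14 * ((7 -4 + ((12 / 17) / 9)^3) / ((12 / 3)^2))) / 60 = -77244810572357 / 147529136160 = -523.59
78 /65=6 /5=1.20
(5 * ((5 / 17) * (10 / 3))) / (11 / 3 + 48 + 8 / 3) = 0.09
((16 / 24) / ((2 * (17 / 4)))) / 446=2 / 11373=0.00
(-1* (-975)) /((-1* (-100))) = 39 /4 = 9.75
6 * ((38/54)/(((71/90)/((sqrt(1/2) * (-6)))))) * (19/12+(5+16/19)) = -8465 * sqrt(2)/71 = -168.61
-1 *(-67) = 67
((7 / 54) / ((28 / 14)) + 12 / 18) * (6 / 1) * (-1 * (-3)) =13.17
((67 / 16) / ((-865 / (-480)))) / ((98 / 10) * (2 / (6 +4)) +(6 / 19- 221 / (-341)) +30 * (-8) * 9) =-485925 / 451081238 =-0.00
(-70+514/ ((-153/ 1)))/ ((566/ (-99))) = 61732/ 4811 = 12.83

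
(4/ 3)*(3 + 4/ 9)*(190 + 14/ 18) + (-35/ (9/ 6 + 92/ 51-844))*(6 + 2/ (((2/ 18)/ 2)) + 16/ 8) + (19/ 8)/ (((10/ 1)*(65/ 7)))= 95138041996169/ 108354963600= 878.02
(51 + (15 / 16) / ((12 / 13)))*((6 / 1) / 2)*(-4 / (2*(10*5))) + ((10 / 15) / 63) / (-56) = -13213201 / 2116800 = -6.24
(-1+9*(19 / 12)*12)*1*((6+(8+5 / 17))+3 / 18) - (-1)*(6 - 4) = 7381 / 3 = 2460.33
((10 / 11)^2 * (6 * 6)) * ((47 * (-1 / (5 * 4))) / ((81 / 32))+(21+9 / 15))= 669760 / 1089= 615.02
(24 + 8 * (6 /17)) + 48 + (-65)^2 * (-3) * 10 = -2153478 /17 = -126675.18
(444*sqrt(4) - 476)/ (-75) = -412/ 75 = -5.49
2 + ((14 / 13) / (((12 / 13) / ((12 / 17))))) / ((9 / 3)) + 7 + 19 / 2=1915 / 102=18.77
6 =6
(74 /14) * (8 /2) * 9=190.29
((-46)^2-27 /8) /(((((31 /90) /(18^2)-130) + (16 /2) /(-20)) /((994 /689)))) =-61234520130 /2619876337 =-23.37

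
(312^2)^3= 922417564483584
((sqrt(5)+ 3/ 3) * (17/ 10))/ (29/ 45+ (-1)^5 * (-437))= 153/ 39388+ 153 * sqrt(5)/ 39388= 0.01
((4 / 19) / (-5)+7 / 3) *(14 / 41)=0.78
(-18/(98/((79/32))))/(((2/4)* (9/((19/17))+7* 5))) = -13509/641312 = -0.02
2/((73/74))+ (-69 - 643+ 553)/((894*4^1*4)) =701795/348064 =2.02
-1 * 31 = -31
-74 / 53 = -1.40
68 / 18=34 / 9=3.78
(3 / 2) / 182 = 0.01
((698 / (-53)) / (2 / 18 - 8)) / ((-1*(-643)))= 6282 / 2419609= 0.00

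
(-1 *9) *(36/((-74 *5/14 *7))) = 324/185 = 1.75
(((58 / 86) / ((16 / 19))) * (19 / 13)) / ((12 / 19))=1.85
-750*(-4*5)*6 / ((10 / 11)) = 99000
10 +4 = 14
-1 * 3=-3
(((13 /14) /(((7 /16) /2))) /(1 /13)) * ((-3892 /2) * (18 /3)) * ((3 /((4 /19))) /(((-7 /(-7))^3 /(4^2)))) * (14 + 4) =-18510156288 /7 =-2644308041.14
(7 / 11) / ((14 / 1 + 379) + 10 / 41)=287 / 177353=0.00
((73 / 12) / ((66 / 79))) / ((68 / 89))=513263 / 53856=9.53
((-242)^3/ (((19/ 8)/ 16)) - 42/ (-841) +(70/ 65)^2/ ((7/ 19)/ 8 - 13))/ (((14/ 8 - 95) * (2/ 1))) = 1015346976663819108/ 1983311131087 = 511945.38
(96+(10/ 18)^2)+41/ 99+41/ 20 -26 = 72.77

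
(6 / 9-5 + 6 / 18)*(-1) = 4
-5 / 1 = -5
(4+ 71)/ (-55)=-15/ 11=-1.36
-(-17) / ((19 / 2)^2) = 0.19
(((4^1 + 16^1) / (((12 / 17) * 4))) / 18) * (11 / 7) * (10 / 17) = 275 / 756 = 0.36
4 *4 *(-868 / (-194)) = 6944 / 97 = 71.59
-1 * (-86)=86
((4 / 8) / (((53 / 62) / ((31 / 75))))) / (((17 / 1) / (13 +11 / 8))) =22103 / 108120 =0.20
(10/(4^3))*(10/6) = 25/96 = 0.26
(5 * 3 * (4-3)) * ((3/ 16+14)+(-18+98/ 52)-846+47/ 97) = -256470255/ 20176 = -12711.65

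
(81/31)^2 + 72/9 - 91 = -73202/961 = -76.17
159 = 159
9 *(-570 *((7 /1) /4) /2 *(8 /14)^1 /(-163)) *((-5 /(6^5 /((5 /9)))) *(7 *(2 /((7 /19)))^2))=-857375 /739368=-1.16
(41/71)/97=41/6887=0.01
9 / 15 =3 / 5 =0.60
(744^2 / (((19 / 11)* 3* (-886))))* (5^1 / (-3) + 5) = -3382720 / 8417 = -401.89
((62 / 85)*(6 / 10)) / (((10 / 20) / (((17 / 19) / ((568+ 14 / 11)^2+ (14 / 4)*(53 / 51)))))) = 0.00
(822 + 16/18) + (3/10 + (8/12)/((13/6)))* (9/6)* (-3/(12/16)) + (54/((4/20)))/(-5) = 447667/585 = 765.24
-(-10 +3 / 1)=7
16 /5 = 3.20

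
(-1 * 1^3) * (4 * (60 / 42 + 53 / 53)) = -68 / 7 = -9.71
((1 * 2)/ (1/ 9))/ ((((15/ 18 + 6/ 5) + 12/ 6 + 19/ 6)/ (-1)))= -5/ 2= -2.50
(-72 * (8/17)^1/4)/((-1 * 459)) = 16/867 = 0.02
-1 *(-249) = 249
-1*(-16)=16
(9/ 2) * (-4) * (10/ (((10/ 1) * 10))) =-9/ 5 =-1.80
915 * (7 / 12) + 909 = 5771 / 4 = 1442.75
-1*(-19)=19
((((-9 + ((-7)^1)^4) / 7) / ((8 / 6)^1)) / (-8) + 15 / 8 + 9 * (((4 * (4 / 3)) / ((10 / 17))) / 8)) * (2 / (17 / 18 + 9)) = -50301 / 12530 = -4.01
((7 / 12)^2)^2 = 2401 / 20736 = 0.12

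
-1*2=-2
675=675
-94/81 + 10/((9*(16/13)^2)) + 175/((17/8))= 14439941/176256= 81.93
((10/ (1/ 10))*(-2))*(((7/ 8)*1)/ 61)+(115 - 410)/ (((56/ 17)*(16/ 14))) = -317115/ 3904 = -81.23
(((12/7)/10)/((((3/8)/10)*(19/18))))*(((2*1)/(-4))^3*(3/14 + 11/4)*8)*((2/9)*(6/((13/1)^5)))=-15936/345673783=-0.00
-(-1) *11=11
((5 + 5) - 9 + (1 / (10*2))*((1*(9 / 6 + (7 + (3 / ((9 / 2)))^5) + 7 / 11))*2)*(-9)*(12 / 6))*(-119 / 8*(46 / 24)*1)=127481249 / 285120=447.11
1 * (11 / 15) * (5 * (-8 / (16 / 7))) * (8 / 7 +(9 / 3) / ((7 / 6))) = -143 / 3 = -47.67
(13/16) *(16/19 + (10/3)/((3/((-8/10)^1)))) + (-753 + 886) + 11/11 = 45815/342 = 133.96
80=80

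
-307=-307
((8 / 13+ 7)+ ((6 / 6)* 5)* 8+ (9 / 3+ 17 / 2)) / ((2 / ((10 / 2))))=7685 / 52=147.79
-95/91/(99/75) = -2375/3003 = -0.79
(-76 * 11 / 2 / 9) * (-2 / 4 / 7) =209 / 63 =3.32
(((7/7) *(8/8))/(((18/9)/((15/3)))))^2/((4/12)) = 75/4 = 18.75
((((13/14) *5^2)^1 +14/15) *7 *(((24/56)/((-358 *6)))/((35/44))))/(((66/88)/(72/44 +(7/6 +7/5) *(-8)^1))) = 31622756/29602125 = 1.07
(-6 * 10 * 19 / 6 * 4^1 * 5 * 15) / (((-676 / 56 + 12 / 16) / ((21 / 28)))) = 1197000 / 317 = 3776.03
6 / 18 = 1 / 3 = 0.33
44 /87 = 0.51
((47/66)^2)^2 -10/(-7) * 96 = 18249904327/132823152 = 137.40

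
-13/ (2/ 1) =-13/ 2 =-6.50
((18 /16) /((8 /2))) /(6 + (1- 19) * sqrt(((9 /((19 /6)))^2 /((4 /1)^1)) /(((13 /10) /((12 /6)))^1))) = -4617 * sqrt(65) /4048864- 14079 /8097728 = -0.01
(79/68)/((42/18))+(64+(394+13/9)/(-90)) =11586863/192780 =60.10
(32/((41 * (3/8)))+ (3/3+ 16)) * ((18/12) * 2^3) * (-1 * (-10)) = 2289.76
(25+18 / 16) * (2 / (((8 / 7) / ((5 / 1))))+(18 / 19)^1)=8107 / 32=253.34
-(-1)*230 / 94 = 115 / 47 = 2.45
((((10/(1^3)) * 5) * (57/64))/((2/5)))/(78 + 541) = 7125/39616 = 0.18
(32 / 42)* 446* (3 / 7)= 7136 / 49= 145.63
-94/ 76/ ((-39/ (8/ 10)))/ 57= 94/ 211185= 0.00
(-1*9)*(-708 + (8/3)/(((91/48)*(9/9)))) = 578700/91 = 6359.34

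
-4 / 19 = -0.21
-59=-59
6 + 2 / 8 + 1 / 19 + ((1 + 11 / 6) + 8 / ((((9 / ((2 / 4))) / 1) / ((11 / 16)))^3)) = 518342345 / 56733696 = 9.14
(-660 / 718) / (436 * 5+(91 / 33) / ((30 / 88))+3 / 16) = -237600 / 565625681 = -0.00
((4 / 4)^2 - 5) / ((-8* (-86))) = -1 / 172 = -0.01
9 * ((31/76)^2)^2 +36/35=1491947451/1167676160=1.28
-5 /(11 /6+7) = -30 /53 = -0.57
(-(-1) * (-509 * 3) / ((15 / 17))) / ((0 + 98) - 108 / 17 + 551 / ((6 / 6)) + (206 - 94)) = -147101 / 64145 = -2.29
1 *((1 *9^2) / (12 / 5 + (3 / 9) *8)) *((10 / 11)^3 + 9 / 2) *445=7558095825 / 202312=37358.61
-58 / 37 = -1.57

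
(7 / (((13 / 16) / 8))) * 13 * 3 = 2688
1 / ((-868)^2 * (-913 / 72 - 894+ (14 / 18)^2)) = -81 / 55295388386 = -0.00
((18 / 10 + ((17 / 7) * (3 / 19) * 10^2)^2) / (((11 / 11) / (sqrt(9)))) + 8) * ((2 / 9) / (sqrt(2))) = 391335163 * sqrt(2) / 796005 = 695.26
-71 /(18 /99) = -781 /2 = -390.50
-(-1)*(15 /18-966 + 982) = 101 /6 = 16.83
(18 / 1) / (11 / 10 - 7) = -180 / 59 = -3.05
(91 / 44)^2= 8281 / 1936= 4.28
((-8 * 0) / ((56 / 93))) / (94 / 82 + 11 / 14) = 0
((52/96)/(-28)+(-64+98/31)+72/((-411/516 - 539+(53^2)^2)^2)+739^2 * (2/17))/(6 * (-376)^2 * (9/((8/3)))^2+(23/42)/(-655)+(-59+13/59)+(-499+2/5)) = 59920061371230034773978838040755/9019102112379939450261960665945616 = 0.01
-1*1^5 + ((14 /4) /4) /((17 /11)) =-59 /136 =-0.43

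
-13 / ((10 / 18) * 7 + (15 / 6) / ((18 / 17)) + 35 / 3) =-156 / 215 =-0.73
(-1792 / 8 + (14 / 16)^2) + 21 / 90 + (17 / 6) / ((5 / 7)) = -70091 / 320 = -219.03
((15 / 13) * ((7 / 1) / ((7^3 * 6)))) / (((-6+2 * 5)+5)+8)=5 / 21658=0.00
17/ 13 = 1.31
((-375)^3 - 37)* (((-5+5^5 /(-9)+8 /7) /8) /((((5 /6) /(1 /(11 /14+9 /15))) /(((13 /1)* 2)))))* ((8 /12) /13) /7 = 2332759449232 /6111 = 381731214.08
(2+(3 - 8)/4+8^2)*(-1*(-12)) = 777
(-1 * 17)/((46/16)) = -136/23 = -5.91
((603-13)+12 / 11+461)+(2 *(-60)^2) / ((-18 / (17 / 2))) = -25827 / 11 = -2347.91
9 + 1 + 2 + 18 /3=18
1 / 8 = 0.12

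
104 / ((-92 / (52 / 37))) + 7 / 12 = -10267 / 10212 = -1.01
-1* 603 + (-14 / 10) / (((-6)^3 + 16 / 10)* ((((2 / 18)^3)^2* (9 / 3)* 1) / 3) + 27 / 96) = -14519009007 / 23880541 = -607.98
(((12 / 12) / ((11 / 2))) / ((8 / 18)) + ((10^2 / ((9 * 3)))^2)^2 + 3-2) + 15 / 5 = 2251549777 / 11691702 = 192.58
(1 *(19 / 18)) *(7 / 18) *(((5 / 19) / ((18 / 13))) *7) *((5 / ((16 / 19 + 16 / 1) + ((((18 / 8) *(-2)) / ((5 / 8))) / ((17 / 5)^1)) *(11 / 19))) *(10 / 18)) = 1978375 / 20365344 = 0.10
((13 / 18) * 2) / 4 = 13 / 36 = 0.36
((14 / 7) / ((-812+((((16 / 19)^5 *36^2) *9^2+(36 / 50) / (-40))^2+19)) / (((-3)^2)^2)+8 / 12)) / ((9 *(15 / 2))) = 3678639754680600000 / 3029140112005903924461315881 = 0.00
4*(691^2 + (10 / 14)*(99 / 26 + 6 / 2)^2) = 2259596737 / 1183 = 1910056.41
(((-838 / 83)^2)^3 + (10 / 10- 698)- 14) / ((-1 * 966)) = -346076811319877425 / 315824400674454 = -1095.79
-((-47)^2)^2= -4879681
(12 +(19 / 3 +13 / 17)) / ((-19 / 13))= -12662 / 969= -13.07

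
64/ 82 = 32/ 41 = 0.78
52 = 52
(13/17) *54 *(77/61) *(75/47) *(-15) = -60810750/48739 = -1247.68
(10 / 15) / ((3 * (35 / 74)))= 148 / 315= 0.47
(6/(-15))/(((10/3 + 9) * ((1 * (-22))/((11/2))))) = 3/370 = 0.01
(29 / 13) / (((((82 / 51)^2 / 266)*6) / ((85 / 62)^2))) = 24160537275 / 336011728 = 71.90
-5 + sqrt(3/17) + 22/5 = -3/5 + sqrt(51)/17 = -0.18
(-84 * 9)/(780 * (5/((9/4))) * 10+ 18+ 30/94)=-106596/2446583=-0.04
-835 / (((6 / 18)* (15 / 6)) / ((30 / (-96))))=2505 / 8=313.12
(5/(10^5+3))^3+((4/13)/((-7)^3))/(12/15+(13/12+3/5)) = -240021600564957605/664450796983873638557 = -0.00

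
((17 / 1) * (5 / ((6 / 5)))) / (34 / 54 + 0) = 225 / 2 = 112.50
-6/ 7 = -0.86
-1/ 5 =-0.20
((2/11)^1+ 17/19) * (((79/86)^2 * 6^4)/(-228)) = -37914075/7342379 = -5.16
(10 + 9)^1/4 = 19/4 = 4.75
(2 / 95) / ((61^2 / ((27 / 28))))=27 / 4948930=0.00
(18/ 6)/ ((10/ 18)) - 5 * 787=-19648/ 5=-3929.60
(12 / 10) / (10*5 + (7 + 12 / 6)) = 6 / 295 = 0.02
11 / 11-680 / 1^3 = -679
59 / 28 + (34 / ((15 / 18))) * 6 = 34567 / 140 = 246.91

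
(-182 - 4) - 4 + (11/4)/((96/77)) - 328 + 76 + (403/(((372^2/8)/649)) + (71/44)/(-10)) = -834445019/1964160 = -424.84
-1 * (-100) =100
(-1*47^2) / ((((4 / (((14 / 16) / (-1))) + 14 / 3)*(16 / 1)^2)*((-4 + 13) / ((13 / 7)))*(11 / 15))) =-143585 / 5632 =-25.49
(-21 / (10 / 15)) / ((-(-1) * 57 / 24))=-252 / 19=-13.26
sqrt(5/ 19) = sqrt(95)/ 19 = 0.51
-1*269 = -269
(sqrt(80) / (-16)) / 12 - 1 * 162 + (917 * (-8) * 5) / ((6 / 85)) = -1559386 / 3 - sqrt(5) / 48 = -519795.38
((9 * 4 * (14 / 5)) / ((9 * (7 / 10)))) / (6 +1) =16 / 7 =2.29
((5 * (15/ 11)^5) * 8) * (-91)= -17163.04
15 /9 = 5 /3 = 1.67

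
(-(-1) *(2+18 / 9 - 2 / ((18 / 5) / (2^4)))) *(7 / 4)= -77 / 9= -8.56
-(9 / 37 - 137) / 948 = 1265 / 8769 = 0.14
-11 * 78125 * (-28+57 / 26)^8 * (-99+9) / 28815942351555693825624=0.00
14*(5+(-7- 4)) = -84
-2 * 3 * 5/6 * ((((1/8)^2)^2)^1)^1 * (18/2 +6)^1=-0.02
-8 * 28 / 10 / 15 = -112 / 75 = -1.49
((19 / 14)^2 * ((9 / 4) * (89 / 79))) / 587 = 289161 / 36356432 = 0.01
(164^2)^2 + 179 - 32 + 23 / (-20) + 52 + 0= 14467900277 / 20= 723395013.85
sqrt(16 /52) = 2 * sqrt(13) /13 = 0.55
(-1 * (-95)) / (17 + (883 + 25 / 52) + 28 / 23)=113620 / 1078431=0.11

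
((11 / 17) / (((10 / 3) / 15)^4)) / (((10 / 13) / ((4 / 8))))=172.47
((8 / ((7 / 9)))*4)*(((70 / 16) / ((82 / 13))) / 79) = 1170 / 3239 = 0.36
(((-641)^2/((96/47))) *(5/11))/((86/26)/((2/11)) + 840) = 106.55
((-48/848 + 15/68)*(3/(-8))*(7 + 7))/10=-0.09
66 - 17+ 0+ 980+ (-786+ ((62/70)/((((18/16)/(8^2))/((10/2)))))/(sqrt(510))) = 7936 * sqrt(510)/16065+ 243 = 254.16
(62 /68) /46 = 31 /1564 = 0.02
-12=-12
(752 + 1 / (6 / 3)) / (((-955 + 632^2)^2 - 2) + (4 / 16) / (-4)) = 12040 / 2540440703343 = 0.00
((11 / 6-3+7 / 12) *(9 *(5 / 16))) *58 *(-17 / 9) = 17255 / 96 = 179.74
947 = 947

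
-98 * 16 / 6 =-784 / 3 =-261.33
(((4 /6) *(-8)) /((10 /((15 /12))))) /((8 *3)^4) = -1 /497664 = -0.00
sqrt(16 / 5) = 4 * sqrt(5) / 5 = 1.79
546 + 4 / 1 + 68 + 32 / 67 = 41438 / 67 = 618.48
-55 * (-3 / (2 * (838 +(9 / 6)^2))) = 330 / 3361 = 0.10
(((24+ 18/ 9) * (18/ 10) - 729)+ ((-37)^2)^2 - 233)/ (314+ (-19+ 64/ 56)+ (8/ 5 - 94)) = 65563603/ 7131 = 9194.17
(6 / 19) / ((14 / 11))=33 / 133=0.25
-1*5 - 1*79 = -84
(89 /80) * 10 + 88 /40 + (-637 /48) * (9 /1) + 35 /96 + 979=419161 /480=873.25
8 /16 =1 /2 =0.50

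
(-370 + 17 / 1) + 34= -319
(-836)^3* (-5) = 2921385280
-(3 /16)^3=-27 /4096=-0.01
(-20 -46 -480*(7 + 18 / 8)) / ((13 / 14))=-63084 / 13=-4852.62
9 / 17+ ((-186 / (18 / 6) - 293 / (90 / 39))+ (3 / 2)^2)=-189911 / 1020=-186.19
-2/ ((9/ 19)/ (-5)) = 190/ 9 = 21.11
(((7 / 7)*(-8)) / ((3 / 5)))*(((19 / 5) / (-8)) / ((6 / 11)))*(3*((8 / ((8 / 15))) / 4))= 1045 / 8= 130.62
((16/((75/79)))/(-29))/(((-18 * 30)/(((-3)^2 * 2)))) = 0.02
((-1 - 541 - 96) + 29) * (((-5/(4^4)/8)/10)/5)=0.03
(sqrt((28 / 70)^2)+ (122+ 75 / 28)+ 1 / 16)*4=70079 / 140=500.56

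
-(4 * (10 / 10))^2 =-16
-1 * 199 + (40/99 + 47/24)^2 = -121324895/627264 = -193.42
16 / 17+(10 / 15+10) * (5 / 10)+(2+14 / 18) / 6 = 6185 / 918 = 6.74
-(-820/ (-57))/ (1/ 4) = -3280/ 57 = -57.54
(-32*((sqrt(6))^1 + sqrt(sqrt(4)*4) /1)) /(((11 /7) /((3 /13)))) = -1344*sqrt(2) /143-672*sqrt(6) /143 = -24.80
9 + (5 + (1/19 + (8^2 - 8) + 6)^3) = 1638954365/6859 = 238949.46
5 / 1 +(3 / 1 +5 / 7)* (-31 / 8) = -263 / 28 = -9.39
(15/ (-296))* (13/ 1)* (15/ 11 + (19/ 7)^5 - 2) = -661036350/ 6840449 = -96.64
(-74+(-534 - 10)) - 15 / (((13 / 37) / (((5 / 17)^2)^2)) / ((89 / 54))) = -618.53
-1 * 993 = -993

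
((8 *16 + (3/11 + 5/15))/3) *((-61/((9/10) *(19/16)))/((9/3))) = -41421440/50787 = -815.59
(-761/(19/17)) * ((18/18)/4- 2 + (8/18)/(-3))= 2652085/2052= 1292.44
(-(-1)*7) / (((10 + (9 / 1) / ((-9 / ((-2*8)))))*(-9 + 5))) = -7 / 104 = -0.07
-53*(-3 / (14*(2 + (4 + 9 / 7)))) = 53 / 34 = 1.56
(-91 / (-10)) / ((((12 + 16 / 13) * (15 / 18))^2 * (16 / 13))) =0.06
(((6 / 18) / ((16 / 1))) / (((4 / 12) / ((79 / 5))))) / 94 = 79 / 7520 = 0.01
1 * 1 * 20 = 20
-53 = -53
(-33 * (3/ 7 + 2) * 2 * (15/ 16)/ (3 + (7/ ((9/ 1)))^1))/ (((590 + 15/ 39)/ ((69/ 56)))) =-799227/ 9627520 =-0.08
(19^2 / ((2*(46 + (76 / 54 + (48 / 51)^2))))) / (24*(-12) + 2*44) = -2816883 / 150732800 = -0.02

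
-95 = -95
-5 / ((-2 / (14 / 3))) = 35 / 3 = 11.67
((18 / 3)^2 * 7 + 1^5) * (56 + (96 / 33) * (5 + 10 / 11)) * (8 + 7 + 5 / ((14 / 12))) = 357115.32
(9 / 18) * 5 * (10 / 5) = 5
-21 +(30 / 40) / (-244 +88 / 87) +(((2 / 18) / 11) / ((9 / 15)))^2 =-156658922389 / 7458953040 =-21.00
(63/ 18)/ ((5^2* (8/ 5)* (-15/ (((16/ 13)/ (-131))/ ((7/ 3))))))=0.00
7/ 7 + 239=240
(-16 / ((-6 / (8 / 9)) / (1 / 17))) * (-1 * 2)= -128 / 459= -0.28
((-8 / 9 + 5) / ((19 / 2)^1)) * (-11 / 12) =-407 / 1026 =-0.40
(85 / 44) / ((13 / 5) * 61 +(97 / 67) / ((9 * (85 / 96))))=290445 / 23872508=0.01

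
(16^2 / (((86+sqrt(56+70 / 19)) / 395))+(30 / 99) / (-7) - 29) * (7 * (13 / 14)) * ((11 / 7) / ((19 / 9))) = 145208625783 / 25954418 - 58563648 * sqrt(266) / 1853887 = 5079.54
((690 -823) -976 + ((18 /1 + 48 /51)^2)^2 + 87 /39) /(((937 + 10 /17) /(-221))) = -138553133980 /4606371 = -30078.59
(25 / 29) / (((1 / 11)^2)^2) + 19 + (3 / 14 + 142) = 5189803 / 406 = 12782.77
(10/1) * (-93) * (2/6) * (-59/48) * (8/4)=762.08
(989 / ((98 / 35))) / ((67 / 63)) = 44505 / 134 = 332.13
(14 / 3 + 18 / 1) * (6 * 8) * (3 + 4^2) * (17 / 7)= 50203.43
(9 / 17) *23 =207 / 17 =12.18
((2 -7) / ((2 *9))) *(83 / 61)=-415 / 1098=-0.38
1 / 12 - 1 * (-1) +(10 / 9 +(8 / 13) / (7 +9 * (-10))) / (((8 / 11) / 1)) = 50515 / 19422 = 2.60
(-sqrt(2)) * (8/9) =-8 * sqrt(2)/9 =-1.26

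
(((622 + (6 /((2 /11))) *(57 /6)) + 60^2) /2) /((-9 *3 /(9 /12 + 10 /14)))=-371911 /3024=-122.99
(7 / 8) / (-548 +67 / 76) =-133 / 83162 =-0.00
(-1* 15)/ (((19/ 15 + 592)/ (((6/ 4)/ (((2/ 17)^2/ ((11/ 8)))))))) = -195075/ 51776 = -3.77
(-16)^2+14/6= 775/3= 258.33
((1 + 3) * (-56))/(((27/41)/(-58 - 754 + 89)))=2213344/9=245927.11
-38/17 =-2.24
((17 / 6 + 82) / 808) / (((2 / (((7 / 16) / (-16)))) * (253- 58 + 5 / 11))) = -39193 / 5336678400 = -0.00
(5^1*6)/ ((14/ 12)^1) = 180/ 7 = 25.71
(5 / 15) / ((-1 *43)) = -1 / 129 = -0.01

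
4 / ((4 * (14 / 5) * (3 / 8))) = 20 / 21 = 0.95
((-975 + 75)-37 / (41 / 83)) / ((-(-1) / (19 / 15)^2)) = -14429531 / 9225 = -1564.18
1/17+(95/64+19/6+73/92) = 413147/75072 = 5.50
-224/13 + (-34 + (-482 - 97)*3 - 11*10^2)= -37547/13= -2888.23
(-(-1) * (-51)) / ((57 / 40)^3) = -1088000 / 61731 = -17.62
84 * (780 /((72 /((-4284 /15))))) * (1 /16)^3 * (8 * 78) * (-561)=710783073 /32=22211971.03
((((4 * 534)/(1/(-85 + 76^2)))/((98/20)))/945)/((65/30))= 771808/637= 1211.63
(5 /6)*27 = 22.50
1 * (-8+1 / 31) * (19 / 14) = -4693 / 434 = -10.81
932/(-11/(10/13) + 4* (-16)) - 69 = -80.90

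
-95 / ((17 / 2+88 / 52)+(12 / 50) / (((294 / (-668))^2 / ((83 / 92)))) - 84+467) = -10230060750 / 42461223599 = -0.24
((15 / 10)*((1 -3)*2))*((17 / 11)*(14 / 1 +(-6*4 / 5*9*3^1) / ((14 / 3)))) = 49164 / 385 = 127.70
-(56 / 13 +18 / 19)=-1298 / 247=-5.26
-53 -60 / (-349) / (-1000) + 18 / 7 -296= -42316271 / 122150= -346.43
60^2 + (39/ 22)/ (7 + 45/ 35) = 4593873/ 1276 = 3600.21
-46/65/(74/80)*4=-1472/481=-3.06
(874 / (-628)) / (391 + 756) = -437 / 360158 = -0.00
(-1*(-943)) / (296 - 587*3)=-943 / 1465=-0.64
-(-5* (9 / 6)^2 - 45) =225 / 4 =56.25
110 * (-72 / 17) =-7920 / 17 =-465.88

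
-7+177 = 170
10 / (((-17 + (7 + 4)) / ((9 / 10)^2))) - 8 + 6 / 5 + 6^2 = 27.85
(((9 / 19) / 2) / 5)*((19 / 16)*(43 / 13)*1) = 0.19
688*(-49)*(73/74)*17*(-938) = 19621361648/37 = 530307071.57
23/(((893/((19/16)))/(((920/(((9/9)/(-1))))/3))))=-2645/282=-9.38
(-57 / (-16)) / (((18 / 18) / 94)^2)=125913 / 4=31478.25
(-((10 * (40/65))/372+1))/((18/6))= -1229/3627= -0.34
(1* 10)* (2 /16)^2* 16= 5 /2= 2.50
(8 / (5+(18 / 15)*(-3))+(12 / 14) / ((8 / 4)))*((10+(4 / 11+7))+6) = 11051 / 77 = 143.52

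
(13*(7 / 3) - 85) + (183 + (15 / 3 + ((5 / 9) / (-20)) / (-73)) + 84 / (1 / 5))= 1454161 / 2628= 553.33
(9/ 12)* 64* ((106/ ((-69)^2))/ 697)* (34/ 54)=1696/ 1756809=0.00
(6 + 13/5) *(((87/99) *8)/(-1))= -9976/165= -60.46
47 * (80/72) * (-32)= -15040/9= -1671.11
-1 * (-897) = 897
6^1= 6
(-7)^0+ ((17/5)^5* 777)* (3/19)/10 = 3310280417/593750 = 5575.21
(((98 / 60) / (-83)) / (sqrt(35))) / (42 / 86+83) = -301 * sqrt(35) / 44695500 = -0.00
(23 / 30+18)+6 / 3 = 623 / 30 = 20.77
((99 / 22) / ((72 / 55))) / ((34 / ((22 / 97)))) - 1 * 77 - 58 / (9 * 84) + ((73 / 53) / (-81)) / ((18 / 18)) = -61106779649 / 792865584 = -77.07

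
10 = 10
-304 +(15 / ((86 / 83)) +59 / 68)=-844029 / 2924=-288.66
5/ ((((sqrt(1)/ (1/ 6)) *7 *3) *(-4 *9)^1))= -5/ 4536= -0.00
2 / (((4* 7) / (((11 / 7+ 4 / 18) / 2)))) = 113 / 1764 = 0.06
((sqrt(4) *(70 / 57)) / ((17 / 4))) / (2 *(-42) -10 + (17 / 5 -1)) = -1400 / 221901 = -0.01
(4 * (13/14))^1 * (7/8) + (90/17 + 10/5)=717/68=10.54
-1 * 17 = -17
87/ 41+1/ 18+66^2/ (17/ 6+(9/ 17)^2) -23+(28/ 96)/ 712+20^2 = 1778.20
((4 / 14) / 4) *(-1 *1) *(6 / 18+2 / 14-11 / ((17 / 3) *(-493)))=-0.03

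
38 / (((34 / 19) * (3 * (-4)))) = -361 / 204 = -1.77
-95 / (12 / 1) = -95 / 12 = -7.92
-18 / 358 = -9 / 179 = -0.05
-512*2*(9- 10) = 1024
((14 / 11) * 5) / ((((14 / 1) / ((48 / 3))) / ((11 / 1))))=80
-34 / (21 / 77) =-374 / 3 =-124.67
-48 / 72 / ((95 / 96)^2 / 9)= -55296 / 9025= -6.13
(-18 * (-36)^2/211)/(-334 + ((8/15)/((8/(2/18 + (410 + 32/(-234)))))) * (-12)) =2274480/13618573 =0.17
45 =45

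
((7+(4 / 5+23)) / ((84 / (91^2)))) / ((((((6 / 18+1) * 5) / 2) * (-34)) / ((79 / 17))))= -7196189 / 57800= -124.50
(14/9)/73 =0.02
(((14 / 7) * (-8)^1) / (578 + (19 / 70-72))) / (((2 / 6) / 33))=-36960 / 11813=-3.13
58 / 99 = 0.59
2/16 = 1/8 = 0.12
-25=-25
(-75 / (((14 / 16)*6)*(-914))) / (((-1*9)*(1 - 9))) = 25 / 115164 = 0.00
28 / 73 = 0.38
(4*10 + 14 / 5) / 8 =5.35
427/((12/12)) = 427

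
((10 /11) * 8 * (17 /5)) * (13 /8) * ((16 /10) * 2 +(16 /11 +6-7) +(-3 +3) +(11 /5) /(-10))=417469 /3025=138.01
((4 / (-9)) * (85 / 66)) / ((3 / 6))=-340 / 297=-1.14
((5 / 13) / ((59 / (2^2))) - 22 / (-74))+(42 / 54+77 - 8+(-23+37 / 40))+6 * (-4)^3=-3432456673 / 10216440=-335.97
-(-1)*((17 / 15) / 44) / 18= 17 / 11880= 0.00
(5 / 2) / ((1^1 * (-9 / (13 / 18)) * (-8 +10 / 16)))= 130 / 4779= 0.03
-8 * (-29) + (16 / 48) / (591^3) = 143671849417 / 619275213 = 232.00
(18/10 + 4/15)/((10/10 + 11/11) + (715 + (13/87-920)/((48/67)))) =-43152/11838085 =-0.00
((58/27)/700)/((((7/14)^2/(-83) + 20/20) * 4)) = 0.00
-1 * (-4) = 4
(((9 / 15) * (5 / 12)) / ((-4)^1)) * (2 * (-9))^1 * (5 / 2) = 45 / 16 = 2.81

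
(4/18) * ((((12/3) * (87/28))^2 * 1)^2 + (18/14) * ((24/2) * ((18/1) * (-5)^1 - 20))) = 11825538/2401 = 4925.26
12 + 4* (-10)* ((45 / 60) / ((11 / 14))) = -26.18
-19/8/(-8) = 19/64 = 0.30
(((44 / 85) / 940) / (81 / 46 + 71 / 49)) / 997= 24794 / 144085567625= 0.00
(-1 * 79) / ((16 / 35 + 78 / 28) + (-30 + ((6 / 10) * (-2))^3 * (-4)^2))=138250 / 95209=1.45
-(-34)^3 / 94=418.13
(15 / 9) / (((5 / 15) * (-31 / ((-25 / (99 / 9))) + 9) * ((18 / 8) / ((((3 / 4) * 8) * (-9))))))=-1500 / 283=-5.30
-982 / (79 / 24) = -23568 / 79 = -298.33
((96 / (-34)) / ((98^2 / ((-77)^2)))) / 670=-726 / 279055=-0.00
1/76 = 0.01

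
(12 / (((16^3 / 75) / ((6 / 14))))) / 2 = 675 / 14336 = 0.05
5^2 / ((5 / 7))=35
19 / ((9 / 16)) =304 / 9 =33.78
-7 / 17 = -0.41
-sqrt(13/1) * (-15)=15 * sqrt(13)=54.08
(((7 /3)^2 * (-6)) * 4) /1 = -392 /3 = -130.67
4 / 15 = 0.27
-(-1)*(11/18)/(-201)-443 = -1602785/3618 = -443.00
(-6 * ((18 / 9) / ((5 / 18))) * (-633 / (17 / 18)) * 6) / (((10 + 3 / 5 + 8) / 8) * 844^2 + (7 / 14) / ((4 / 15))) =39377664 / 375401497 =0.10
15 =15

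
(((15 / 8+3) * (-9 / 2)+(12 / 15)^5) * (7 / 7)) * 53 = -57266023 / 50000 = -1145.32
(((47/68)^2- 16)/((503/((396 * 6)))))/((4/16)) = -42634350/145367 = -293.29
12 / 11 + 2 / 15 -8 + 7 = 37 / 165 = 0.22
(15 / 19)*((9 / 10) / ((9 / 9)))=27 / 38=0.71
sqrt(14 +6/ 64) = sqrt(902)/ 8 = 3.75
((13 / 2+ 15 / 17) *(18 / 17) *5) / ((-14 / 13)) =-146835 / 4046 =-36.29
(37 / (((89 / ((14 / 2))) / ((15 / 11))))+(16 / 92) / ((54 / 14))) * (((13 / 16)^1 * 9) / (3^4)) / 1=31719961 / 87546096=0.36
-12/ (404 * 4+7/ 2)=-24/ 3239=-0.01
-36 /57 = -12 /19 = -0.63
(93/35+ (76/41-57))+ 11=-59537/1435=-41.49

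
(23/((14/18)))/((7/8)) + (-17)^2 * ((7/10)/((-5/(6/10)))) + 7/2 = 79747/6125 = 13.02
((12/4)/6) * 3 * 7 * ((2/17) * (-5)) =-105/17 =-6.18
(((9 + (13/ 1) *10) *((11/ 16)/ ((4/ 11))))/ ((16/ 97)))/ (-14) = -1631443/ 14336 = -113.80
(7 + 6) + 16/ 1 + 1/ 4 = 117/ 4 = 29.25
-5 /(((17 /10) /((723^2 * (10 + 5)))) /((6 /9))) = -261364500 /17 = -15374382.35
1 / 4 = 0.25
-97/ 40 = -2.42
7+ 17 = 24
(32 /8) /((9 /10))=40 /9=4.44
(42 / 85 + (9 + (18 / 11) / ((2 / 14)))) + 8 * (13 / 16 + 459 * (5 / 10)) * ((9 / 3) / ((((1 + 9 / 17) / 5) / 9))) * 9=71167304649 / 48620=1463745.47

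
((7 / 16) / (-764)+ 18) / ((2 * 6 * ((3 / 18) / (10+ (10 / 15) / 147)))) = 242687575 / 2695392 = 90.04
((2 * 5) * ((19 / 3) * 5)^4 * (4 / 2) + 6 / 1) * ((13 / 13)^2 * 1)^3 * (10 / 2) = 8145064930 / 81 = 100556357.16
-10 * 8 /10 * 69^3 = -2628072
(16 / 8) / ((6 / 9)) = 3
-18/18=-1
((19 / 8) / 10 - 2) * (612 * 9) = -194157 / 20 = -9707.85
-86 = -86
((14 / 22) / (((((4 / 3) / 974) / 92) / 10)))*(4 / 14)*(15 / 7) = 20161800 / 77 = 261841.56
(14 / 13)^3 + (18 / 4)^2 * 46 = 4098499 / 4394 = 932.75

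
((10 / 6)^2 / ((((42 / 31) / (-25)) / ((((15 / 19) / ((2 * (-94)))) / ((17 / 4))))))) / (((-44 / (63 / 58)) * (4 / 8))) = -96875 / 38741912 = -0.00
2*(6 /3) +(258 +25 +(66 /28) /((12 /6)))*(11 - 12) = -7845 /28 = -280.18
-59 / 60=-0.98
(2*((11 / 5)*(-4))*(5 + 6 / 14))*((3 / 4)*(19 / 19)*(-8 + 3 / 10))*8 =110352 / 25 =4414.08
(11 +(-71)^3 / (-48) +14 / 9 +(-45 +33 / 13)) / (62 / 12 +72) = 96.24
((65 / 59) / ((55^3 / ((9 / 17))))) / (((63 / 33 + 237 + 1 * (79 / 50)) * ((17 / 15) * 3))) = 1170 / 272893564999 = 0.00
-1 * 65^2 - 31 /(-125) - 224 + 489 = -494969 /125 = -3959.75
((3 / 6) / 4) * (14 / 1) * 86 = 301 / 2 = 150.50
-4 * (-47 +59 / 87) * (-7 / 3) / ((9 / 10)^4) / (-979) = 1128400000 / 1676460159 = 0.67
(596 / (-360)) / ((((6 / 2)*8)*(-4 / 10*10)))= 149 / 8640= 0.02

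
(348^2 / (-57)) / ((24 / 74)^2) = -1151329 / 57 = -20198.75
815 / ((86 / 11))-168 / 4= 62.24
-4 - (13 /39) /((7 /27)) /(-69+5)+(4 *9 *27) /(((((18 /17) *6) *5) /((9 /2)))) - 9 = 279373 /2240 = 124.72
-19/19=-1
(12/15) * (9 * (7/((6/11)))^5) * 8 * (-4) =-10827136628/135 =-80201012.06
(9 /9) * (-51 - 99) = -150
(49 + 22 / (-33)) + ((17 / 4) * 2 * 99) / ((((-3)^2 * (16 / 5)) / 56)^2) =232555 / 72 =3229.93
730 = 730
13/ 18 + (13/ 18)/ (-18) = 221/ 324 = 0.68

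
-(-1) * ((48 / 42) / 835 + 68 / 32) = 99429 / 46760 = 2.13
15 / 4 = 3.75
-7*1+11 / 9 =-52 / 9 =-5.78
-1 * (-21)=21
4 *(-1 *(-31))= 124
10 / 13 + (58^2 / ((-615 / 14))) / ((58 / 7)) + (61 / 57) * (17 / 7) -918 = -327462537 / 354445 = -923.87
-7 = -7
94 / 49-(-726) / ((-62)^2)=198455 / 94178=2.11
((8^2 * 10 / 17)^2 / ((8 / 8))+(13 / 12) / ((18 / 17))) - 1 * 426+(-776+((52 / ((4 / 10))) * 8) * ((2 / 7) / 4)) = 126987227 / 436968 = 290.61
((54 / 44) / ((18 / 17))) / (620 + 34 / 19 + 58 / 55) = 4845 / 2603488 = 0.00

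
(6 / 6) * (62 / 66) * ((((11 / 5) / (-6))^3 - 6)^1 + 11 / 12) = -4296011 / 891000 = -4.82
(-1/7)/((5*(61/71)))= -71/2135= -0.03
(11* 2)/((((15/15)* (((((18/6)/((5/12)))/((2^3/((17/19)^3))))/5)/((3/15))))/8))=12071840/44217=273.01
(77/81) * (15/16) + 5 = 2545/432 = 5.89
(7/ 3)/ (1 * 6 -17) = -7/ 33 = -0.21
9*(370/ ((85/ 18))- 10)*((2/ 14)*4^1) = 5976/ 17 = 351.53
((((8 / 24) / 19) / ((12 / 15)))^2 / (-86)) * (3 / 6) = -0.00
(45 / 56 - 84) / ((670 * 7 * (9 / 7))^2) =-1553 / 678736800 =-0.00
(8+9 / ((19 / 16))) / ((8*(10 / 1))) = 37 / 190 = 0.19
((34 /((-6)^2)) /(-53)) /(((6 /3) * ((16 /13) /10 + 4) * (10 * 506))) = -221 /517480128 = -0.00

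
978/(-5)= -978/5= -195.60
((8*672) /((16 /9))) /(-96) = -63 /2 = -31.50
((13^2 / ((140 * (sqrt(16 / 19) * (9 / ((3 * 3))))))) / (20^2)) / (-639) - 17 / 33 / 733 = -17 / 24189 - 169 * sqrt(19) / 143136000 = -0.00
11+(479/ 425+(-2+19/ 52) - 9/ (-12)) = 124229/ 11050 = 11.24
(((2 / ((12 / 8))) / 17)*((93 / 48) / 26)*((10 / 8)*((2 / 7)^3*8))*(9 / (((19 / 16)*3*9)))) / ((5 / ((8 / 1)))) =7936 / 12962313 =0.00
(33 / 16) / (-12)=-11 / 64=-0.17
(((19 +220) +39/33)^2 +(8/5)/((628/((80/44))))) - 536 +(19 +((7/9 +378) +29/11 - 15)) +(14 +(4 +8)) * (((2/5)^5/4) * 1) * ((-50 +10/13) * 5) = 1229303148296/21371625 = 57520.34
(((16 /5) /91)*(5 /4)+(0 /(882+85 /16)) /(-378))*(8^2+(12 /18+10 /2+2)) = 860 /273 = 3.15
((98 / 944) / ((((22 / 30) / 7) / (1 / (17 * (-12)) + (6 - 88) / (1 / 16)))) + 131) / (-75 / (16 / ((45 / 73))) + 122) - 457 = -466.82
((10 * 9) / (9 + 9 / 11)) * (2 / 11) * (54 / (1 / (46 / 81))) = 460 / 9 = 51.11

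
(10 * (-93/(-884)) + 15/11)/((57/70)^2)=3197250/877591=3.64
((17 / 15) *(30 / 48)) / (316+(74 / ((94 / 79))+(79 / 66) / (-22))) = 96679 / 51611174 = 0.00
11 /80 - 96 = -7669 /80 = -95.86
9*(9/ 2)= 81/ 2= 40.50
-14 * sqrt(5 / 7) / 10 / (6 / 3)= -sqrt(35) / 10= -0.59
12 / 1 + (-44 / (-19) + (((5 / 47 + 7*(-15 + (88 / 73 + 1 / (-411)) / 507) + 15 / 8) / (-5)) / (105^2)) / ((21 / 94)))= 3834008639086001 / 267660402363900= 14.32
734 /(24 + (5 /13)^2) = 30.40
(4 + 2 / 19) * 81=6318 / 19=332.53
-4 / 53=-0.08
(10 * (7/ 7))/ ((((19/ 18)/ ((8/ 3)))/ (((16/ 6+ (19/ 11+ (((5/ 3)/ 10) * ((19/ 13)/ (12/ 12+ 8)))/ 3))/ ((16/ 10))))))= 5099950/ 73359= 69.52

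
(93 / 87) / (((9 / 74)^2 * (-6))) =-84878 / 7047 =-12.04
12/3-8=-4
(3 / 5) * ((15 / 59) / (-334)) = -9 / 19706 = -0.00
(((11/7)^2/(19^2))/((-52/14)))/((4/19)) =-121/13832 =-0.01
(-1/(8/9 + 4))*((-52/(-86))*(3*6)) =-1053/473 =-2.23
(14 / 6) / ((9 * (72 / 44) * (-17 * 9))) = -77 / 74358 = -0.00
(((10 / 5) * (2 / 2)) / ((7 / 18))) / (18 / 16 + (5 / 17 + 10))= 4896 / 10871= 0.45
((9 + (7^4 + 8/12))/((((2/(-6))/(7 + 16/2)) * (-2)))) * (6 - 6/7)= 1952640/7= 278948.57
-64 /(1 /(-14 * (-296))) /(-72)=33152 /9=3683.56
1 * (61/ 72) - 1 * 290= -289.15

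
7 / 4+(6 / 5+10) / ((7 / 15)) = 103 / 4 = 25.75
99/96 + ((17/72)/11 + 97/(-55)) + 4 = 52099/15840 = 3.29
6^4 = 1296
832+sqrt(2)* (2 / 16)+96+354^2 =sqrt(2) / 8+126244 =126244.18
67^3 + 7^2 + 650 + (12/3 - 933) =300533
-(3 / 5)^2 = -9 / 25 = -0.36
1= 1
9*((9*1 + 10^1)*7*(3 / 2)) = 3591 / 2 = 1795.50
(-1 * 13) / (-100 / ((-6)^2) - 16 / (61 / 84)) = 7137 / 13621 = 0.52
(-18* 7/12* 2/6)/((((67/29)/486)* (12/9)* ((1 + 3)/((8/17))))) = -147987/2278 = -64.96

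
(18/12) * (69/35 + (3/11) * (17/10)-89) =-39993/308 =-129.85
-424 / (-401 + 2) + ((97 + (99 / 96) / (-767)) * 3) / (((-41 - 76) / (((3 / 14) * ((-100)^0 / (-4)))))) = 1217994119 / 1018477824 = 1.20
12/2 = 6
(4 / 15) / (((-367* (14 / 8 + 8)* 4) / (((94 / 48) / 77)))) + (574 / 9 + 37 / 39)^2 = 16206629470277 / 3868374510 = 4189.52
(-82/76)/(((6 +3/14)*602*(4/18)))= -123/94772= -0.00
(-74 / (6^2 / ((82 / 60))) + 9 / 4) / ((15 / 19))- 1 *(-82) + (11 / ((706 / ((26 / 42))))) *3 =406909688 / 5003775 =81.32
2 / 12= 1 / 6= 0.17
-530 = -530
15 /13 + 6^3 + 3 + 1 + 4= 2927 /13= 225.15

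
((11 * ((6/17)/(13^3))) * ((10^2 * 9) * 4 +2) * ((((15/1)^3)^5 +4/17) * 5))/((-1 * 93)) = -2949539393193969728147380/19682923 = -149852712079093624.87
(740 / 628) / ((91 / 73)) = 13505 / 14287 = 0.95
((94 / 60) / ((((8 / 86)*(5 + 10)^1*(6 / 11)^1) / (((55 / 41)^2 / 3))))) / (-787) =-0.00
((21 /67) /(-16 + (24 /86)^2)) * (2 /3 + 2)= -12943 /246560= -0.05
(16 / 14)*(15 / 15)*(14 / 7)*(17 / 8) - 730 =-5076 / 7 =-725.14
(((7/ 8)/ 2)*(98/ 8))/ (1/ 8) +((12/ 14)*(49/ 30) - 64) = -789/ 40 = -19.72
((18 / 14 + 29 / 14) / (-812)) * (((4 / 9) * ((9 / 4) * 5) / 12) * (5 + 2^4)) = -235 / 6496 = -0.04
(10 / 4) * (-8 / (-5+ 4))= 20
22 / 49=0.45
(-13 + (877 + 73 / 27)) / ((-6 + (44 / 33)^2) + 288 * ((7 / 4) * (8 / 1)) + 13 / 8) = 0.22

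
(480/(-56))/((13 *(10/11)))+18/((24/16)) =1026/91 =11.27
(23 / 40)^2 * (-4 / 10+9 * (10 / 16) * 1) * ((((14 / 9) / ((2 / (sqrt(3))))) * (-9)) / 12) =-773927 * sqrt(3) / 768000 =-1.75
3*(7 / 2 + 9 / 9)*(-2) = -27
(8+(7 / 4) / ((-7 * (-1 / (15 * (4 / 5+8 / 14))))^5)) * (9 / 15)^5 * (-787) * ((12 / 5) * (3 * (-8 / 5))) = 870342559528548096 / 3152625546875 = 276069.12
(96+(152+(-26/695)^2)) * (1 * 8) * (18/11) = 17249886144/5313275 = 3246.56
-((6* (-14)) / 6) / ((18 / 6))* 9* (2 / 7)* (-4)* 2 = -96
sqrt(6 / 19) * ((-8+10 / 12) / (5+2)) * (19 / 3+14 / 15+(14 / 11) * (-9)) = 29713 * sqrt(114) / 131670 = 2.41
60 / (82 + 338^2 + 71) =60 / 114397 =0.00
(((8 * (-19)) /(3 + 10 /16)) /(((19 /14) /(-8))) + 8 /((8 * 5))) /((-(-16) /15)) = 107607 /464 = 231.91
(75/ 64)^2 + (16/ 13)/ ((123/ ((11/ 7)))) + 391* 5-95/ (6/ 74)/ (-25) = 153070529511/ 76410880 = 2003.26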